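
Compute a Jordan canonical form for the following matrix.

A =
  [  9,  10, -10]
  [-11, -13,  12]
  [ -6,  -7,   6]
J_2(-1) ⊕ J_1(4)

The characteristic polynomial is
  det(x·I − A) = x^3 - 2*x^2 - 7*x - 4 = (x - 4)*(x + 1)^2

Eigenvalues and multiplicities (the geometric multiplicity of λ is n − rank(A − λI), which equals the number of Jordan blocks for λ):
  λ = -1: algebraic multiplicity = 2, geometric multiplicity = 1
  λ = 4: algebraic multiplicity = 1, geometric multiplicity = 1

Determining the block sizes for each eigenvalue:
  λ = -1: one block (gm = 1), so the single block has size am = 2 → block sizes [2]
  λ = 4: one block (gm = 1), so the single block has size am = 1 → block sizes [1]

Assembling the blocks gives a Jordan form
J =
  [-1,  1, 0]
  [ 0, -1, 0]
  [ 0,  0, 4]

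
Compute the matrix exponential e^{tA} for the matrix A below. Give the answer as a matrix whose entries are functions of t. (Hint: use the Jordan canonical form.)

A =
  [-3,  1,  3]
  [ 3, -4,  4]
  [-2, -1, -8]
e^{tA} =
  [t^2*exp(-5*t)/2 + 2*t*exp(-5*t) + exp(-5*t), t*exp(-5*t), t^2*exp(-5*t)/2 + 3*t*exp(-5*t)]
  [t^2*exp(-5*t)/2 + 3*t*exp(-5*t), t*exp(-5*t) + exp(-5*t), t^2*exp(-5*t)/2 + 4*t*exp(-5*t)]
  [-t^2*exp(-5*t)/2 - 2*t*exp(-5*t), -t*exp(-5*t), -t^2*exp(-5*t)/2 - 3*t*exp(-5*t) + exp(-5*t)]

Strategy: write A = P · J · P⁻¹ where J is a Jordan canonical form, so e^{tA} = P · e^{tJ} · P⁻¹, and e^{tJ} can be computed block-by-block.

A has Jordan form
J =
  [-5,  1,  0]
  [ 0, -5,  1]
  [ 0,  0, -5]
(up to reordering of blocks).

Per-block formulas:
  For a 3×3 Jordan block J_3(-5): exp(t · J_3(-5)) = e^(-5t)·(I + t·N + (t^2/2)·N^2), where N is the 3×3 nilpotent shift.

After assembling e^{tJ} and conjugating by P, we get:

e^{tA} =
  [t^2*exp(-5*t)/2 + 2*t*exp(-5*t) + exp(-5*t), t*exp(-5*t), t^2*exp(-5*t)/2 + 3*t*exp(-5*t)]
  [t^2*exp(-5*t)/2 + 3*t*exp(-5*t), t*exp(-5*t) + exp(-5*t), t^2*exp(-5*t)/2 + 4*t*exp(-5*t)]
  [-t^2*exp(-5*t)/2 - 2*t*exp(-5*t), -t*exp(-5*t), -t^2*exp(-5*t)/2 - 3*t*exp(-5*t) + exp(-5*t)]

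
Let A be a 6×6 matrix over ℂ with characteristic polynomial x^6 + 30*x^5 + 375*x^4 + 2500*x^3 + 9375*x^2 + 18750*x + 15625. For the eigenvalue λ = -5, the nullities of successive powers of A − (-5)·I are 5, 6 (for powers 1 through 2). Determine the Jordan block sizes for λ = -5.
Block sizes for λ = -5: [2, 1, 1, 1, 1]

From the dimensions of kernels of powers, the number of Jordan blocks of size at least j is d_j − d_{j−1} where d_j = dim ker(N^j) (with d_0 = 0). Computing the differences gives [5, 1].
The number of blocks of size exactly k is (#blocks of size ≥ k) − (#blocks of size ≥ k + 1), so the partition is: 4 block(s) of size 1, 1 block(s) of size 2.
In nonincreasing order the block sizes are [2, 1, 1, 1, 1].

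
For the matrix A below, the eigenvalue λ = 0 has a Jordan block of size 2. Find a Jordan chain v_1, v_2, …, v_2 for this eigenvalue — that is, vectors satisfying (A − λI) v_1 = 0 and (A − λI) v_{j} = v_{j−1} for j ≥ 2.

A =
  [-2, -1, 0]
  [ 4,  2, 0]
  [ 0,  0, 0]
A Jordan chain for λ = 0 of length 2:
v_1 = (-2, 4, 0)ᵀ
v_2 = (1, 0, 0)ᵀ

Let N = A − (0)·I. We want v_2 with N^2 v_2 = 0 but N^1 v_2 ≠ 0; then v_{j-1} := N · v_j for j = 2, …, 2.

Pick v_2 = (1, 0, 0)ᵀ.
Then v_1 = N · v_2 = (-2, 4, 0)ᵀ.

Sanity check: (A − (0)·I) v_1 = (0, 0, 0)ᵀ = 0. ✓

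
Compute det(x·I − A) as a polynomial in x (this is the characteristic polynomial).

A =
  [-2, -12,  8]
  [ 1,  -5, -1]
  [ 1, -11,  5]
x^3 + 2*x^2 - 32*x - 96

Expanding det(x·I − A) (e.g. by cofactor expansion or by noting that A is similar to its Jordan form J, which has the same characteristic polynomial as A) gives
  χ_A(x) = x^3 + 2*x^2 - 32*x - 96
which factors as (x - 6)*(x + 4)^2. The eigenvalues (with algebraic multiplicities) are λ = -4 with multiplicity 2, λ = 6 with multiplicity 1.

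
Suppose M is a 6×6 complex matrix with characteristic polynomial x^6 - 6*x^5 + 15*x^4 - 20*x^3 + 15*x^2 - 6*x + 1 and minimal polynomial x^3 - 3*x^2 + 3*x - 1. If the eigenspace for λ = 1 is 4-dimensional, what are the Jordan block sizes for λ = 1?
Block sizes for λ = 1: [3, 1, 1, 1]

Step 1 — from the characteristic polynomial, algebraic multiplicity of λ = 1 is 6. From dim ker(M − (1)·I) = 4, there are exactly 4 Jordan blocks for λ = 1.
Step 2 — from the minimal polynomial, the factor (x − 1)^3 tells us the largest block for λ = 1 has size 3.
Step 3 — with total size 6, 4 blocks, and largest block 3, the block sizes (in nonincreasing order) are [3, 1, 1, 1].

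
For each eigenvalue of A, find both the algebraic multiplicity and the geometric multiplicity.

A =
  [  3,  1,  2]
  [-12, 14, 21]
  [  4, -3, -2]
λ = 5: alg = 3, geom = 1

Step 1 — factor the characteristic polynomial to read off the algebraic multiplicities:
  χ_A(x) = (x - 5)^3

Step 2 — compute geometric multiplicities via the rank-nullity identity g(λ) = n − rank(A − λI):
  rank(A − (5)·I) = 2, so dim ker(A − (5)·I) = n − 2 = 1

Summary:
  λ = 5: algebraic multiplicity = 3, geometric multiplicity = 1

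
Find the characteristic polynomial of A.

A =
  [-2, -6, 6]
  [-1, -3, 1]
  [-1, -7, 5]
x^3 - 12*x - 16

Expanding det(x·I − A) (e.g. by cofactor expansion or by noting that A is similar to its Jordan form J, which has the same characteristic polynomial as A) gives
  χ_A(x) = x^3 - 12*x - 16
which factors as (x - 4)*(x + 2)^2. The eigenvalues (with algebraic multiplicities) are λ = -2 with multiplicity 2, λ = 4 with multiplicity 1.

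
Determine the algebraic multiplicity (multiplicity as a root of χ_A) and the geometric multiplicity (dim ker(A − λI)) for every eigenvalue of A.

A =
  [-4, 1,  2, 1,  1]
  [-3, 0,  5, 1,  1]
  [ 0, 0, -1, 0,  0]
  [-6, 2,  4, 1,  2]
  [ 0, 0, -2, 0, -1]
λ = -1: alg = 5, geom = 3

Step 1 — factor the characteristic polynomial to read off the algebraic multiplicities:
  χ_A(x) = (x + 1)^5

Step 2 — compute geometric multiplicities via the rank-nullity identity g(λ) = n − rank(A − λI):
  rank(A − (-1)·I) = 2, so dim ker(A − (-1)·I) = n − 2 = 3

Summary:
  λ = -1: algebraic multiplicity = 5, geometric multiplicity = 3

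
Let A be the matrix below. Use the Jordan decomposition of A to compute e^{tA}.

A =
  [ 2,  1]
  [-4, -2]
e^{tA} =
  [2*t + 1, t]
  [-4*t, 1 - 2*t]

Strategy: write A = P · J · P⁻¹ where J is a Jordan canonical form, so e^{tA} = P · e^{tJ} · P⁻¹, and e^{tJ} can be computed block-by-block.

A has Jordan form
J =
  [0, 1]
  [0, 0]
(up to reordering of blocks).

Per-block formulas:
  For a 2×2 Jordan block J_2(0): exp(t · J_2(0)) = e^(0t)·(I + t·N), where N is the 2×2 nilpotent shift.

After assembling e^{tJ} and conjugating by P, we get:

e^{tA} =
  [2*t + 1, t]
  [-4*t, 1 - 2*t]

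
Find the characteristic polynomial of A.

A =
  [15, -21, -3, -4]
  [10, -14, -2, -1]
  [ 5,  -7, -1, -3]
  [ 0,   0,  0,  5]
x^4 - 5*x^3

Expanding det(x·I − A) (e.g. by cofactor expansion or by noting that A is similar to its Jordan form J, which has the same characteristic polynomial as A) gives
  χ_A(x) = x^4 - 5*x^3
which factors as x^3*(x - 5). The eigenvalues (with algebraic multiplicities) are λ = 0 with multiplicity 3, λ = 5 with multiplicity 1.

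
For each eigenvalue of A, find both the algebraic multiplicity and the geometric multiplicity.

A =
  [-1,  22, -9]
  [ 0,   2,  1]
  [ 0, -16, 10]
λ = -1: alg = 1, geom = 1; λ = 6: alg = 2, geom = 1

Step 1 — factor the characteristic polynomial to read off the algebraic multiplicities:
  χ_A(x) = (x - 6)^2*(x + 1)

Step 2 — compute geometric multiplicities via the rank-nullity identity g(λ) = n − rank(A − λI):
  rank(A − (-1)·I) = 2, so dim ker(A − (-1)·I) = n − 2 = 1
  rank(A − (6)·I) = 2, so dim ker(A − (6)·I) = n − 2 = 1

Summary:
  λ = -1: algebraic multiplicity = 1, geometric multiplicity = 1
  λ = 6: algebraic multiplicity = 2, geometric multiplicity = 1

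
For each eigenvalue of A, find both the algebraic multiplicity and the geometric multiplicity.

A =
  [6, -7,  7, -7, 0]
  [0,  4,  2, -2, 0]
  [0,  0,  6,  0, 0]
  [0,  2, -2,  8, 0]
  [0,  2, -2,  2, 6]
λ = 6: alg = 5, geom = 4

Step 1 — factor the characteristic polynomial to read off the algebraic multiplicities:
  χ_A(x) = (x - 6)^5

Step 2 — compute geometric multiplicities via the rank-nullity identity g(λ) = n − rank(A − λI):
  rank(A − (6)·I) = 1, so dim ker(A − (6)·I) = n − 1 = 4

Summary:
  λ = 6: algebraic multiplicity = 5, geometric multiplicity = 4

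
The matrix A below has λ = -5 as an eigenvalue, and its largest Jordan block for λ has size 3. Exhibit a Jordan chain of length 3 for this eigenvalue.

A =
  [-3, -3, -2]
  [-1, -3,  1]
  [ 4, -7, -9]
A Jordan chain for λ = -5 of length 3:
v_1 = (-1, 0, -1)ᵀ
v_2 = (2, -1, 4)ᵀ
v_3 = (1, 0, 0)ᵀ

Let N = A − (-5)·I. We want v_3 with N^3 v_3 = 0 but N^2 v_3 ≠ 0; then v_{j-1} := N · v_j for j = 3, …, 2.

Pick v_3 = (1, 0, 0)ᵀ.
Then v_2 = N · v_3 = (2, -1, 4)ᵀ.
Then v_1 = N · v_2 = (-1, 0, -1)ᵀ.

Sanity check: (A − (-5)·I) v_1 = (0, 0, 0)ᵀ = 0. ✓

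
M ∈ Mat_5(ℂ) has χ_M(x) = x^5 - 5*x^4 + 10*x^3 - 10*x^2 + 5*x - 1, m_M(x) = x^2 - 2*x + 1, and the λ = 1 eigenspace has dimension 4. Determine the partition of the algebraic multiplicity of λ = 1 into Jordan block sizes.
Block sizes for λ = 1: [2, 1, 1, 1]

Step 1 — from the characteristic polynomial, algebraic multiplicity of λ = 1 is 5. From dim ker(M − (1)·I) = 4, there are exactly 4 Jordan blocks for λ = 1.
Step 2 — from the minimal polynomial, the factor (x − 1)^2 tells us the largest block for λ = 1 has size 2.
Step 3 — with total size 5, 4 blocks, and largest block 2, the block sizes (in nonincreasing order) are [2, 1, 1, 1].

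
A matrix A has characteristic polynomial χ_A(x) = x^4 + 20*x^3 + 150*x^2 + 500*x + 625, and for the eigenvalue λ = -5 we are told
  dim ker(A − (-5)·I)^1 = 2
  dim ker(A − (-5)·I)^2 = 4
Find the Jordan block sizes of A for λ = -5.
Block sizes for λ = -5: [2, 2]

From the dimensions of kernels of powers, the number of Jordan blocks of size at least j is d_j − d_{j−1} where d_j = dim ker(N^j) (with d_0 = 0). Computing the differences gives [2, 2].
The number of blocks of size exactly k is (#blocks of size ≥ k) − (#blocks of size ≥ k + 1), so the partition is: 2 block(s) of size 2.
In nonincreasing order the block sizes are [2, 2].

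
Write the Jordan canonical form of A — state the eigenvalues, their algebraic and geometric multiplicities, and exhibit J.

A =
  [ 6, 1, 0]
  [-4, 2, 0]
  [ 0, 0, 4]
J_2(4) ⊕ J_1(4)

The characteristic polynomial is
  det(x·I − A) = x^3 - 12*x^2 + 48*x - 64 = (x - 4)^3

Eigenvalues and multiplicities (the geometric multiplicity of λ is n − rank(A − λI), which equals the number of Jordan blocks for λ):
  λ = 4: algebraic multiplicity = 3, geometric multiplicity = 2

Determining the block sizes for each eigenvalue:
  λ = 4: 2 blocks summing to 3 forces exactly one block of size 2 and the rest size 1 → block sizes [2, 1]

Assembling the blocks gives a Jordan form
J =
  [4, 1, 0]
  [0, 4, 0]
  [0, 0, 4]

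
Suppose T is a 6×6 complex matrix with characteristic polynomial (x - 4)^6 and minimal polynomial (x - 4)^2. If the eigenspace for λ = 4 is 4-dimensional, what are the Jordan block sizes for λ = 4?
Block sizes for λ = 4: [2, 2, 1, 1]

Step 1 — from the characteristic polynomial, algebraic multiplicity of λ = 4 is 6. From dim ker(T − (4)·I) = 4, there are exactly 4 Jordan blocks for λ = 4.
Step 2 — from the minimal polynomial, the factor (x − 4)^2 tells us the largest block for λ = 4 has size 2.
Step 3 — with total size 6, 4 blocks, and largest block 2, the block sizes (in nonincreasing order) are [2, 2, 1, 1].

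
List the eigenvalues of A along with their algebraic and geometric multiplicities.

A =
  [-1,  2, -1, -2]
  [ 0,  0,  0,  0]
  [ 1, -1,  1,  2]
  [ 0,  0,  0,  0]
λ = 0: alg = 4, geom = 2

Step 1 — factor the characteristic polynomial to read off the algebraic multiplicities:
  χ_A(x) = x^4

Step 2 — compute geometric multiplicities via the rank-nullity identity g(λ) = n − rank(A − λI):
  rank(A − (0)·I) = 2, so dim ker(A − (0)·I) = n − 2 = 2

Summary:
  λ = 0: algebraic multiplicity = 4, geometric multiplicity = 2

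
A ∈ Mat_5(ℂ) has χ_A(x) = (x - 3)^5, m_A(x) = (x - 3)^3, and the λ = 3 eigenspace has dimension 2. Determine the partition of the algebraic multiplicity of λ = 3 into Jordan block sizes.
Block sizes for λ = 3: [3, 2]

Step 1 — from the characteristic polynomial, algebraic multiplicity of λ = 3 is 5. From dim ker(A − (3)·I) = 2, there are exactly 2 Jordan blocks for λ = 3.
Step 2 — from the minimal polynomial, the factor (x − 3)^3 tells us the largest block for λ = 3 has size 3.
Step 3 — with total size 5, 2 blocks, and largest block 3, the block sizes (in nonincreasing order) are [3, 2].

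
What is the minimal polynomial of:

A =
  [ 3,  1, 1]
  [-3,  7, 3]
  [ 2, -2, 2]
x^2 - 8*x + 16

The characteristic polynomial is χ_A(x) = (x - 4)^3, so the eigenvalues are known. The minimal polynomial is
  m_A(x) = Π_λ (x − λ)^{k_λ}
where k_λ is the size of the *largest* Jordan block for λ (equivalently, the smallest k with (A − λI)^k v = 0 for every generalised eigenvector v of λ).

  λ = 4: largest Jordan block has size 2, contributing (x − 4)^2

So m_A(x) = (x - 4)^2 = x^2 - 8*x + 16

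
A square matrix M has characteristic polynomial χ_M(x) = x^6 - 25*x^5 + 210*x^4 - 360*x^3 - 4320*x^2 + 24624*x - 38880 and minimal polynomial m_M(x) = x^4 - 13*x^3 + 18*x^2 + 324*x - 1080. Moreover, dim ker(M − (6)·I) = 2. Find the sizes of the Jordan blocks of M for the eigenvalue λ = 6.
Block sizes for λ = 6: [3, 2]

Step 1 — from the characteristic polynomial, algebraic multiplicity of λ = 6 is 5. From dim ker(M − (6)·I) = 2, there are exactly 2 Jordan blocks for λ = 6.
Step 2 — from the minimal polynomial, the factor (x − 6)^3 tells us the largest block for λ = 6 has size 3.
Step 3 — with total size 5, 2 blocks, and largest block 3, the block sizes (in nonincreasing order) are [3, 2].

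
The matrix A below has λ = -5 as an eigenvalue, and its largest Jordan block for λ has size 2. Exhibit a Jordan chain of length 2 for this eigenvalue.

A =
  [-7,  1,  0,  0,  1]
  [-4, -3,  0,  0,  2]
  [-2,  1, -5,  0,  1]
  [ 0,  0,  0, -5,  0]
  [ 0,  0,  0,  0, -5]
A Jordan chain for λ = -5 of length 2:
v_1 = (-2, -4, -2, 0, 0)ᵀ
v_2 = (1, 0, 0, 0, 0)ᵀ

Let N = A − (-5)·I. We want v_2 with N^2 v_2 = 0 but N^1 v_2 ≠ 0; then v_{j-1} := N · v_j for j = 2, …, 2.

Pick v_2 = (1, 0, 0, 0, 0)ᵀ.
Then v_1 = N · v_2 = (-2, -4, -2, 0, 0)ᵀ.

Sanity check: (A − (-5)·I) v_1 = (0, 0, 0, 0, 0)ᵀ = 0. ✓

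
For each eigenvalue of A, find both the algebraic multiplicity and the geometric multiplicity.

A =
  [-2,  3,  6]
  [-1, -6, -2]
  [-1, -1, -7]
λ = -5: alg = 3, geom = 2

Step 1 — factor the characteristic polynomial to read off the algebraic multiplicities:
  χ_A(x) = (x + 5)^3

Step 2 — compute geometric multiplicities via the rank-nullity identity g(λ) = n − rank(A − λI):
  rank(A − (-5)·I) = 1, so dim ker(A − (-5)·I) = n − 1 = 2

Summary:
  λ = -5: algebraic multiplicity = 3, geometric multiplicity = 2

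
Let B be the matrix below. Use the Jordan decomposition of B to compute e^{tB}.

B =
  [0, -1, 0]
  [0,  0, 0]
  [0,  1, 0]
e^{tB} =
  [1, -t, 0]
  [0, 1, 0]
  [0, t, 1]

Strategy: write B = P · J · P⁻¹ where J is a Jordan canonical form, so e^{tB} = P · e^{tJ} · P⁻¹, and e^{tJ} can be computed block-by-block.

B has Jordan form
J =
  [0, 1, 0]
  [0, 0, 0]
  [0, 0, 0]
(up to reordering of blocks).

Per-block formulas:
  For a 2×2 Jordan block J_2(0): exp(t · J_2(0)) = e^(0t)·(I + t·N), where N is the 2×2 nilpotent shift.
  For a 1×1 block at λ = 0: exp(t · [0]) = [e^(0t)].

After assembling e^{tJ} and conjugating by P, we get:

e^{tB} =
  [1, -t, 0]
  [0, 1, 0]
  [0, t, 1]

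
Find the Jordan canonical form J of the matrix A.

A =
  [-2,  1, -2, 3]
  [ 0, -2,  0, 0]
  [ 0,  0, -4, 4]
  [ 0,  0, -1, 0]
J_3(-2) ⊕ J_1(-2)

The characteristic polynomial is
  det(x·I − A) = x^4 + 8*x^3 + 24*x^2 + 32*x + 16 = (x + 2)^4

Eigenvalues and multiplicities (the geometric multiplicity of λ is n − rank(A − λI), which equals the number of Jordan blocks for λ):
  λ = -2: algebraic multiplicity = 4, geometric multiplicity = 2

Determining the block sizes for each eigenvalue:
  λ = -2: with am = 4 and gm = 2, the partition is not yet determined (e.g. several partitions of 4 into 2 parts exist). Let N = A − (-2)·I. Computing rank(N^1) = 2, rank(N^2) = 1, rank(N^3) = 0; the number of blocks of size ≥ j is rank(N^{j−1}) − rank(N^j), giving [2, 1, 1]. So we have 1 block(s) of size 3, 1 block(s) of size 1 → block sizes [3, 1]

Assembling the blocks gives a Jordan form
J =
  [-2,  1,  0,  0]
  [ 0, -2,  1,  0]
  [ 0,  0, -2,  0]
  [ 0,  0,  0, -2]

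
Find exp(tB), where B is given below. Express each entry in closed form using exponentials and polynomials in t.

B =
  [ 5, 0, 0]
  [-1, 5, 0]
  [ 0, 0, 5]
e^{tB} =
  [exp(5*t), 0, 0]
  [-t*exp(5*t), exp(5*t), 0]
  [0, 0, exp(5*t)]

Strategy: write B = P · J · P⁻¹ where J is a Jordan canonical form, so e^{tB} = P · e^{tJ} · P⁻¹, and e^{tJ} can be computed block-by-block.

B has Jordan form
J =
  [5, 1, 0]
  [0, 5, 0]
  [0, 0, 5]
(up to reordering of blocks).

Per-block formulas:
  For a 1×1 block at λ = 5: exp(t · [5]) = [e^(5t)].
  For a 2×2 Jordan block J_2(5): exp(t · J_2(5)) = e^(5t)·(I + t·N), where N is the 2×2 nilpotent shift.

After assembling e^{tJ} and conjugating by P, we get:

e^{tB} =
  [exp(5*t), 0, 0]
  [-t*exp(5*t), exp(5*t), 0]
  [0, 0, exp(5*t)]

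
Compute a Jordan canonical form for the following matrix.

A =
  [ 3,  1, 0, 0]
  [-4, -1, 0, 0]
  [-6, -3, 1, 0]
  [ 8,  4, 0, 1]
J_2(1) ⊕ J_1(1) ⊕ J_1(1)

The characteristic polynomial is
  det(x·I − A) = x^4 - 4*x^3 + 6*x^2 - 4*x + 1 = (x - 1)^4

Eigenvalues and multiplicities (the geometric multiplicity of λ is n − rank(A − λI), which equals the number of Jordan blocks for λ):
  λ = 1: algebraic multiplicity = 4, geometric multiplicity = 3

Determining the block sizes for each eigenvalue:
  λ = 1: 3 blocks summing to 4 forces exactly one block of size 2 and the rest size 1 → block sizes [2, 1, 1]

Assembling the blocks gives a Jordan form
J =
  [1, 1, 0, 0]
  [0, 1, 0, 0]
  [0, 0, 1, 0]
  [0, 0, 0, 1]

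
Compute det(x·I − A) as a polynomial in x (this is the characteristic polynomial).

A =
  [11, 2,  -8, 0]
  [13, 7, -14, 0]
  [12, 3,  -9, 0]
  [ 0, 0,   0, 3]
x^4 - 12*x^3 + 54*x^2 - 108*x + 81

Expanding det(x·I − A) (e.g. by cofactor expansion or by noting that A is similar to its Jordan form J, which has the same characteristic polynomial as A) gives
  χ_A(x) = x^4 - 12*x^3 + 54*x^2 - 108*x + 81
which factors as (x - 3)^4. The eigenvalues (with algebraic multiplicities) are λ = 3 with multiplicity 4.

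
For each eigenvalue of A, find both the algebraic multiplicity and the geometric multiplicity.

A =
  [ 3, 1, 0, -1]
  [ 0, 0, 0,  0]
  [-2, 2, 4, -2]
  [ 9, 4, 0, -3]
λ = 0: alg = 3, geom = 1; λ = 4: alg = 1, geom = 1

Step 1 — factor the characteristic polynomial to read off the algebraic multiplicities:
  χ_A(x) = x^3*(x - 4)

Step 2 — compute geometric multiplicities via the rank-nullity identity g(λ) = n − rank(A − λI):
  rank(A − (0)·I) = 3, so dim ker(A − (0)·I) = n − 3 = 1
  rank(A − (4)·I) = 3, so dim ker(A − (4)·I) = n − 3 = 1

Summary:
  λ = 0: algebraic multiplicity = 3, geometric multiplicity = 1
  λ = 4: algebraic multiplicity = 1, geometric multiplicity = 1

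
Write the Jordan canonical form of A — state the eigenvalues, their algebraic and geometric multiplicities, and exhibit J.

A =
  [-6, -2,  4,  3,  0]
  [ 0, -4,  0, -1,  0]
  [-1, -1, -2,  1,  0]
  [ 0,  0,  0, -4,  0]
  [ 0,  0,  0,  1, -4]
J_2(-4) ⊕ J_2(-4) ⊕ J_1(-4)

The characteristic polynomial is
  det(x·I − A) = x^5 + 20*x^4 + 160*x^3 + 640*x^2 + 1280*x + 1024 = (x + 4)^5

Eigenvalues and multiplicities (the geometric multiplicity of λ is n − rank(A − λI), which equals the number of Jordan blocks for λ):
  λ = -4: algebraic multiplicity = 5, geometric multiplicity = 3

Determining the block sizes for each eigenvalue:
  λ = -4: with am = 5 and gm = 3, the partition is not yet determined (e.g. several partitions of 5 into 3 parts exist). Let N = A − (-4)·I. Computing rank(N^1) = 2, rank(N^2) = 0; the number of blocks of size ≥ j is rank(N^{j−1}) − rank(N^j), giving [3, 2]. So we have 2 block(s) of size 2, 1 block(s) of size 1 → block sizes [2, 2, 1]

Assembling the blocks gives a Jordan form
J =
  [-4,  1,  0,  0,  0]
  [ 0, -4,  0,  0,  0]
  [ 0,  0, -4,  1,  0]
  [ 0,  0,  0, -4,  0]
  [ 0,  0,  0,  0, -4]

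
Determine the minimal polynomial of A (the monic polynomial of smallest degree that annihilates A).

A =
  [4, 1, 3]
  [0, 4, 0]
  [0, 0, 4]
x^2 - 8*x + 16

The characteristic polynomial is χ_A(x) = (x - 4)^3, so the eigenvalues are known. The minimal polynomial is
  m_A(x) = Π_λ (x − λ)^{k_λ}
where k_λ is the size of the *largest* Jordan block for λ (equivalently, the smallest k with (A − λI)^k v = 0 for every generalised eigenvector v of λ).

  λ = 4: largest Jordan block has size 2, contributing (x − 4)^2

So m_A(x) = (x - 4)^2 = x^2 - 8*x + 16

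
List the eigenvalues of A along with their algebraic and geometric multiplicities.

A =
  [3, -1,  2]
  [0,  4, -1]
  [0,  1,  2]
λ = 3: alg = 3, geom = 1

Step 1 — factor the characteristic polynomial to read off the algebraic multiplicities:
  χ_A(x) = (x - 3)^3

Step 2 — compute geometric multiplicities via the rank-nullity identity g(λ) = n − rank(A − λI):
  rank(A − (3)·I) = 2, so dim ker(A − (3)·I) = n − 2 = 1

Summary:
  λ = 3: algebraic multiplicity = 3, geometric multiplicity = 1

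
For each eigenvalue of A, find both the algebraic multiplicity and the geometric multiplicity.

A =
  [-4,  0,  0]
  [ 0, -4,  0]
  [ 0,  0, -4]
λ = -4: alg = 3, geom = 3

Step 1 — factor the characteristic polynomial to read off the algebraic multiplicities:
  χ_A(x) = (x + 4)^3

Step 2 — compute geometric multiplicities via the rank-nullity identity g(λ) = n − rank(A − λI):
  rank(A − (-4)·I) = 0, so dim ker(A − (-4)·I) = n − 0 = 3

Summary:
  λ = -4: algebraic multiplicity = 3, geometric multiplicity = 3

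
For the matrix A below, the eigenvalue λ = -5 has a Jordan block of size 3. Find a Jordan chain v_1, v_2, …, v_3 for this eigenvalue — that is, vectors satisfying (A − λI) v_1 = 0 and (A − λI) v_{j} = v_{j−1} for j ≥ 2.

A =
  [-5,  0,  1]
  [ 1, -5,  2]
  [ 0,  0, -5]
A Jordan chain for λ = -5 of length 3:
v_1 = (0, 1, 0)ᵀ
v_2 = (1, 2, 0)ᵀ
v_3 = (0, 0, 1)ᵀ

Let N = A − (-5)·I. We want v_3 with N^3 v_3 = 0 but N^2 v_3 ≠ 0; then v_{j-1} := N · v_j for j = 3, …, 2.

Pick v_3 = (0, 0, 1)ᵀ.
Then v_2 = N · v_3 = (1, 2, 0)ᵀ.
Then v_1 = N · v_2 = (0, 1, 0)ᵀ.

Sanity check: (A − (-5)·I) v_1 = (0, 0, 0)ᵀ = 0. ✓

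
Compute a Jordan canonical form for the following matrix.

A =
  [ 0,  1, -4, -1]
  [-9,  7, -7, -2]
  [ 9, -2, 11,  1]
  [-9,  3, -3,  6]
J_2(6) ⊕ J_2(6)

The characteristic polynomial is
  det(x·I − A) = x^4 - 24*x^3 + 216*x^2 - 864*x + 1296 = (x - 6)^4

Eigenvalues and multiplicities (the geometric multiplicity of λ is n − rank(A − λI), which equals the number of Jordan blocks for λ):
  λ = 6: algebraic multiplicity = 4, geometric multiplicity = 2

Determining the block sizes for each eigenvalue:
  λ = 6: with am = 4 and gm = 2, the partition is not yet determined (e.g. several partitions of 4 into 2 parts exist). Let N = A − (6)·I. Computing rank(N^1) = 2, rank(N^2) = 0; the number of blocks of size ≥ j is rank(N^{j−1}) − rank(N^j), giving [2, 2]. So we have 2 block(s) of size 2 → block sizes [2, 2]

Assembling the blocks gives a Jordan form
J =
  [6, 1, 0, 0]
  [0, 6, 0, 0]
  [0, 0, 6, 1]
  [0, 0, 0, 6]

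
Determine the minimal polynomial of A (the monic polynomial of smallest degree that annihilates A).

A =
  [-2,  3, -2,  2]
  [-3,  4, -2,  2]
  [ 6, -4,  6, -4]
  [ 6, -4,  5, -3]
x^3 - 4*x^2 + 5*x - 2

The characteristic polynomial is χ_A(x) = (x - 2)*(x - 1)^3, so the eigenvalues are known. The minimal polynomial is
  m_A(x) = Π_λ (x − λ)^{k_λ}
where k_λ is the size of the *largest* Jordan block for λ (equivalently, the smallest k with (A − λI)^k v = 0 for every generalised eigenvector v of λ).

  λ = 1: largest Jordan block has size 2, contributing (x − 1)^2
  λ = 2: largest Jordan block has size 1, contributing (x − 2)

So m_A(x) = (x - 2)*(x - 1)^2 = x^3 - 4*x^2 + 5*x - 2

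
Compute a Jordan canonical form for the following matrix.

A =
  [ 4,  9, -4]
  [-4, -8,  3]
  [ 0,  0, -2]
J_3(-2)

The characteristic polynomial is
  det(x·I − A) = x^3 + 6*x^2 + 12*x + 8 = (x + 2)^3

Eigenvalues and multiplicities (the geometric multiplicity of λ is n − rank(A − λI), which equals the number of Jordan blocks for λ):
  λ = -2: algebraic multiplicity = 3, geometric multiplicity = 1

Determining the block sizes for each eigenvalue:
  λ = -2: one block (gm = 1), so the single block has size am = 3 → block sizes [3]

Assembling the blocks gives a Jordan form
J =
  [-2,  1,  0]
  [ 0, -2,  1]
  [ 0,  0, -2]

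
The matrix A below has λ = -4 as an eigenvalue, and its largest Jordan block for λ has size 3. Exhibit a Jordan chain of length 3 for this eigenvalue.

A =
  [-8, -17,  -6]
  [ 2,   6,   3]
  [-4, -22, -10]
A Jordan chain for λ = -4 of length 3:
v_1 = (6, 0, -4)ᵀ
v_2 = (-4, 2, -4)ᵀ
v_3 = (1, 0, 0)ᵀ

Let N = A − (-4)·I. We want v_3 with N^3 v_3 = 0 but N^2 v_3 ≠ 0; then v_{j-1} := N · v_j for j = 3, …, 2.

Pick v_3 = (1, 0, 0)ᵀ.
Then v_2 = N · v_3 = (-4, 2, -4)ᵀ.
Then v_1 = N · v_2 = (6, 0, -4)ᵀ.

Sanity check: (A − (-4)·I) v_1 = (0, 0, 0)ᵀ = 0. ✓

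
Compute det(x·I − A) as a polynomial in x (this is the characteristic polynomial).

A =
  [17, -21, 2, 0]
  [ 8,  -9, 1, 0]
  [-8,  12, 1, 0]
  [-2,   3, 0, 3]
x^4 - 12*x^3 + 54*x^2 - 108*x + 81

Expanding det(x·I − A) (e.g. by cofactor expansion or by noting that A is similar to its Jordan form J, which has the same characteristic polynomial as A) gives
  χ_A(x) = x^4 - 12*x^3 + 54*x^2 - 108*x + 81
which factors as (x - 3)^4. The eigenvalues (with algebraic multiplicities) are λ = 3 with multiplicity 4.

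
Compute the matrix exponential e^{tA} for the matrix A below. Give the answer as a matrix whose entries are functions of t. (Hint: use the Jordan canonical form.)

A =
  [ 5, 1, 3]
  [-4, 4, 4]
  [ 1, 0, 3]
e^{tA} =
  [t*exp(4*t) + exp(4*t), t^2*exp(4*t)/2 + t*exp(4*t), 2*t^2*exp(4*t) + 3*t*exp(4*t)]
  [-4*t*exp(4*t), -2*t^2*exp(4*t) + exp(4*t), -8*t^2*exp(4*t) + 4*t*exp(4*t)]
  [t*exp(4*t), t^2*exp(4*t)/2, 2*t^2*exp(4*t) - t*exp(4*t) + exp(4*t)]

Strategy: write A = P · J · P⁻¹ where J is a Jordan canonical form, so e^{tA} = P · e^{tJ} · P⁻¹, and e^{tJ} can be computed block-by-block.

A has Jordan form
J =
  [4, 1, 0]
  [0, 4, 1]
  [0, 0, 4]
(up to reordering of blocks).

Per-block formulas:
  For a 3×3 Jordan block J_3(4): exp(t · J_3(4)) = e^(4t)·(I + t·N + (t^2/2)·N^2), where N is the 3×3 nilpotent shift.

After assembling e^{tJ} and conjugating by P, we get:

e^{tA} =
  [t*exp(4*t) + exp(4*t), t^2*exp(4*t)/2 + t*exp(4*t), 2*t^2*exp(4*t) + 3*t*exp(4*t)]
  [-4*t*exp(4*t), -2*t^2*exp(4*t) + exp(4*t), -8*t^2*exp(4*t) + 4*t*exp(4*t)]
  [t*exp(4*t), t^2*exp(4*t)/2, 2*t^2*exp(4*t) - t*exp(4*t) + exp(4*t)]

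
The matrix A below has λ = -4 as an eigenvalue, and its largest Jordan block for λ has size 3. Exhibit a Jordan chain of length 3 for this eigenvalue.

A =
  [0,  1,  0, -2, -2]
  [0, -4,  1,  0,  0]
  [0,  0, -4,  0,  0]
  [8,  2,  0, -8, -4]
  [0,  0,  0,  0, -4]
A Jordan chain for λ = -4 of length 3:
v_1 = (1, 0, 0, 2, 0)ᵀ
v_2 = (0, 1, 0, 0, 0)ᵀ
v_3 = (0, 0, 1, 0, 0)ᵀ

Let N = A − (-4)·I. We want v_3 with N^3 v_3 = 0 but N^2 v_3 ≠ 0; then v_{j-1} := N · v_j for j = 3, …, 2.

Pick v_3 = (0, 0, 1, 0, 0)ᵀ.
Then v_2 = N · v_3 = (0, 1, 0, 0, 0)ᵀ.
Then v_1 = N · v_2 = (1, 0, 0, 2, 0)ᵀ.

Sanity check: (A − (-4)·I) v_1 = (0, 0, 0, 0, 0)ᵀ = 0. ✓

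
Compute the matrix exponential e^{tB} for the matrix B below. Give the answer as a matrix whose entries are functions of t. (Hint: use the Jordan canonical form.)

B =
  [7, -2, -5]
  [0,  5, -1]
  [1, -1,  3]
e^{tB} =
  [-t^2*exp(5*t)/2 + 2*t*exp(5*t) + exp(5*t), t^2*exp(5*t)/2 - 2*t*exp(5*t), t^2*exp(5*t) - 5*t*exp(5*t)]
  [-t^2*exp(5*t)/2, t^2*exp(5*t)/2 + exp(5*t), t^2*exp(5*t) - t*exp(5*t)]
  [t*exp(5*t), -t*exp(5*t), -2*t*exp(5*t) + exp(5*t)]

Strategy: write B = P · J · P⁻¹ where J is a Jordan canonical form, so e^{tB} = P · e^{tJ} · P⁻¹, and e^{tJ} can be computed block-by-block.

B has Jordan form
J =
  [5, 1, 0]
  [0, 5, 1]
  [0, 0, 5]
(up to reordering of blocks).

Per-block formulas:
  For a 3×3 Jordan block J_3(5): exp(t · J_3(5)) = e^(5t)·(I + t·N + (t^2/2)·N^2), where N is the 3×3 nilpotent shift.

After assembling e^{tJ} and conjugating by P, we get:

e^{tB} =
  [-t^2*exp(5*t)/2 + 2*t*exp(5*t) + exp(5*t), t^2*exp(5*t)/2 - 2*t*exp(5*t), t^2*exp(5*t) - 5*t*exp(5*t)]
  [-t^2*exp(5*t)/2, t^2*exp(5*t)/2 + exp(5*t), t^2*exp(5*t) - t*exp(5*t)]
  [t*exp(5*t), -t*exp(5*t), -2*t*exp(5*t) + exp(5*t)]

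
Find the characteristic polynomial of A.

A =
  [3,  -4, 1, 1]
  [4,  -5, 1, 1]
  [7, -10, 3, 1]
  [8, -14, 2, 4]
x^4 - 5*x^3 + 6*x^2 + 4*x - 8

Expanding det(x·I − A) (e.g. by cofactor expansion or by noting that A is similar to its Jordan form J, which has the same characteristic polynomial as A) gives
  χ_A(x) = x^4 - 5*x^3 + 6*x^2 + 4*x - 8
which factors as (x - 2)^3*(x + 1). The eigenvalues (with algebraic multiplicities) are λ = -1 with multiplicity 1, λ = 2 with multiplicity 3.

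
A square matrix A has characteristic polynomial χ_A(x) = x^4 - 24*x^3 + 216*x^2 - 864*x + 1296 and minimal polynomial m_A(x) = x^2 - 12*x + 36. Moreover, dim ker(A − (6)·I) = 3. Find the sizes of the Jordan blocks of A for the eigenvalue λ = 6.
Block sizes for λ = 6: [2, 1, 1]

Step 1 — from the characteristic polynomial, algebraic multiplicity of λ = 6 is 4. From dim ker(A − (6)·I) = 3, there are exactly 3 Jordan blocks for λ = 6.
Step 2 — from the minimal polynomial, the factor (x − 6)^2 tells us the largest block for λ = 6 has size 2.
Step 3 — with total size 4, 3 blocks, and largest block 2, the block sizes (in nonincreasing order) are [2, 1, 1].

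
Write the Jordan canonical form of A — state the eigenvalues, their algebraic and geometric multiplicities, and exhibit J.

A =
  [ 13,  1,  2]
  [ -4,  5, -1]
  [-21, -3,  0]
J_3(6)

The characteristic polynomial is
  det(x·I − A) = x^3 - 18*x^2 + 108*x - 216 = (x - 6)^3

Eigenvalues and multiplicities (the geometric multiplicity of λ is n − rank(A − λI), which equals the number of Jordan blocks for λ):
  λ = 6: algebraic multiplicity = 3, geometric multiplicity = 1

Determining the block sizes for each eigenvalue:
  λ = 6: one block (gm = 1), so the single block has size am = 3 → block sizes [3]

Assembling the blocks gives a Jordan form
J =
  [6, 1, 0]
  [0, 6, 1]
  [0, 0, 6]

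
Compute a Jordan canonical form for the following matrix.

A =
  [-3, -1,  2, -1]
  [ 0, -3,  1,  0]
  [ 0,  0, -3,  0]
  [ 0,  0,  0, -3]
J_3(-3) ⊕ J_1(-3)

The characteristic polynomial is
  det(x·I − A) = x^4 + 12*x^3 + 54*x^2 + 108*x + 81 = (x + 3)^4

Eigenvalues and multiplicities (the geometric multiplicity of λ is n − rank(A − λI), which equals the number of Jordan blocks for λ):
  λ = -3: algebraic multiplicity = 4, geometric multiplicity = 2

Determining the block sizes for each eigenvalue:
  λ = -3: with am = 4 and gm = 2, the partition is not yet determined (e.g. several partitions of 4 into 2 parts exist). Let N = A − (-3)·I. Computing rank(N^1) = 2, rank(N^2) = 1, rank(N^3) = 0; the number of blocks of size ≥ j is rank(N^{j−1}) − rank(N^j), giving [2, 1, 1]. So we have 1 block(s) of size 3, 1 block(s) of size 1 → block sizes [3, 1]

Assembling the blocks gives a Jordan form
J =
  [-3,  1,  0,  0]
  [ 0, -3,  1,  0]
  [ 0,  0, -3,  0]
  [ 0,  0,  0, -3]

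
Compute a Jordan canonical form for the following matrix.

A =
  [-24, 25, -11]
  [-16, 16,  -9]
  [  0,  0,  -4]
J_3(-4)

The characteristic polynomial is
  det(x·I − A) = x^3 + 12*x^2 + 48*x + 64 = (x + 4)^3

Eigenvalues and multiplicities (the geometric multiplicity of λ is n − rank(A − λI), which equals the number of Jordan blocks for λ):
  λ = -4: algebraic multiplicity = 3, geometric multiplicity = 1

Determining the block sizes for each eigenvalue:
  λ = -4: one block (gm = 1), so the single block has size am = 3 → block sizes [3]

Assembling the blocks gives a Jordan form
J =
  [-4,  1,  0]
  [ 0, -4,  1]
  [ 0,  0, -4]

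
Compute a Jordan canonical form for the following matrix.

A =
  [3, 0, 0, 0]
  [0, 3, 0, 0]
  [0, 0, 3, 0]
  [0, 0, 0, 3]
J_1(3) ⊕ J_1(3) ⊕ J_1(3) ⊕ J_1(3)

The characteristic polynomial is
  det(x·I − A) = x^4 - 12*x^3 + 54*x^2 - 108*x + 81 = (x - 3)^4

Eigenvalues and multiplicities (the geometric multiplicity of λ is n − rank(A − λI), which equals the number of Jordan blocks for λ):
  λ = 3: algebraic multiplicity = 4, geometric multiplicity = 4

Determining the block sizes for each eigenvalue:
  λ = 3: gm = am = 4, so every block has size 1 → block sizes [1, 1, 1, 1]

Assembling the blocks gives a Jordan form
J =
  [3, 0, 0, 0]
  [0, 3, 0, 0]
  [0, 0, 3, 0]
  [0, 0, 0, 3]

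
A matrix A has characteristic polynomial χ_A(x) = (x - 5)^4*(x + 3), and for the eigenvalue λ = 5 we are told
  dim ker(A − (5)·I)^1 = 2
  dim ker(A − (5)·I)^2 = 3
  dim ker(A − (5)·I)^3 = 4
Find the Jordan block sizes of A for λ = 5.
Block sizes for λ = 5: [3, 1]

From the dimensions of kernels of powers, the number of Jordan blocks of size at least j is d_j − d_{j−1} where d_j = dim ker(N^j) (with d_0 = 0). Computing the differences gives [2, 1, 1].
The number of blocks of size exactly k is (#blocks of size ≥ k) − (#blocks of size ≥ k + 1), so the partition is: 1 block(s) of size 1, 1 block(s) of size 3.
In nonincreasing order the block sizes are [3, 1].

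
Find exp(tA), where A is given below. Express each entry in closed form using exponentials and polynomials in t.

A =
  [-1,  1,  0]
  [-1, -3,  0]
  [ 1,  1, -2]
e^{tA} =
  [t*exp(-2*t) + exp(-2*t), t*exp(-2*t), 0]
  [-t*exp(-2*t), -t*exp(-2*t) + exp(-2*t), 0]
  [t*exp(-2*t), t*exp(-2*t), exp(-2*t)]

Strategy: write A = P · J · P⁻¹ where J is a Jordan canonical form, so e^{tA} = P · e^{tJ} · P⁻¹, and e^{tJ} can be computed block-by-block.

A has Jordan form
J =
  [-2,  1,  0]
  [ 0, -2,  0]
  [ 0,  0, -2]
(up to reordering of blocks).

Per-block formulas:
  For a 1×1 block at λ = -2: exp(t · [-2]) = [e^(-2t)].
  For a 2×2 Jordan block J_2(-2): exp(t · J_2(-2)) = e^(-2t)·(I + t·N), where N is the 2×2 nilpotent shift.

After assembling e^{tJ} and conjugating by P, we get:

e^{tA} =
  [t*exp(-2*t) + exp(-2*t), t*exp(-2*t), 0]
  [-t*exp(-2*t), -t*exp(-2*t) + exp(-2*t), 0]
  [t*exp(-2*t), t*exp(-2*t), exp(-2*t)]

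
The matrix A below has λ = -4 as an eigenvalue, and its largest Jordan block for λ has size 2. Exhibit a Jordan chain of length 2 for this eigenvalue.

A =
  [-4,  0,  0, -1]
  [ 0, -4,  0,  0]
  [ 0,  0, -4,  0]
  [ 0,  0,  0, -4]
A Jordan chain for λ = -4 of length 2:
v_1 = (-1, 0, 0, 0)ᵀ
v_2 = (0, 0, 0, 1)ᵀ

Let N = A − (-4)·I. We want v_2 with N^2 v_2 = 0 but N^1 v_2 ≠ 0; then v_{j-1} := N · v_j for j = 2, …, 2.

Pick v_2 = (0, 0, 0, 1)ᵀ.
Then v_1 = N · v_2 = (-1, 0, 0, 0)ᵀ.

Sanity check: (A − (-4)·I) v_1 = (0, 0, 0, 0)ᵀ = 0. ✓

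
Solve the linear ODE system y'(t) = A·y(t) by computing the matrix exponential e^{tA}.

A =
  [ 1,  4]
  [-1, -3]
e^{tA} =
  [2*t*exp(-t) + exp(-t), 4*t*exp(-t)]
  [-t*exp(-t), -2*t*exp(-t) + exp(-t)]

Strategy: write A = P · J · P⁻¹ where J is a Jordan canonical form, so e^{tA} = P · e^{tJ} · P⁻¹, and e^{tJ} can be computed block-by-block.

A has Jordan form
J =
  [-1,  1]
  [ 0, -1]
(up to reordering of blocks).

Per-block formulas:
  For a 2×2 Jordan block J_2(-1): exp(t · J_2(-1)) = e^(-1t)·(I + t·N), where N is the 2×2 nilpotent shift.

After assembling e^{tJ} and conjugating by P, we get:

e^{tA} =
  [2*t*exp(-t) + exp(-t), 4*t*exp(-t)]
  [-t*exp(-t), -2*t*exp(-t) + exp(-t)]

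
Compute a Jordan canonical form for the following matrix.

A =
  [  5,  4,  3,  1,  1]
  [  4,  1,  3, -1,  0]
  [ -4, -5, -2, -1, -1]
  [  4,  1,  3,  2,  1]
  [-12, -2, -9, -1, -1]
J_3(1) ⊕ J_2(1)

The characteristic polynomial is
  det(x·I − A) = x^5 - 5*x^4 + 10*x^3 - 10*x^2 + 5*x - 1 = (x - 1)^5

Eigenvalues and multiplicities (the geometric multiplicity of λ is n − rank(A − λI), which equals the number of Jordan blocks for λ):
  λ = 1: algebraic multiplicity = 5, geometric multiplicity = 2

Determining the block sizes for each eigenvalue:
  λ = 1: with am = 5 and gm = 2, the partition is not yet determined (e.g. several partitions of 5 into 2 parts exist). Let N = A − (1)·I. Computing rank(N^1) = 3, rank(N^2) = 1, rank(N^3) = 0; the number of blocks of size ≥ j is rank(N^{j−1}) − rank(N^j), giving [2, 2, 1]. So we have 1 block(s) of size 3, 1 block(s) of size 2 → block sizes [3, 2]

Assembling the blocks gives a Jordan form
J =
  [1, 1, 0, 0, 0]
  [0, 1, 1, 0, 0]
  [0, 0, 1, 0, 0]
  [0, 0, 0, 1, 1]
  [0, 0, 0, 0, 1]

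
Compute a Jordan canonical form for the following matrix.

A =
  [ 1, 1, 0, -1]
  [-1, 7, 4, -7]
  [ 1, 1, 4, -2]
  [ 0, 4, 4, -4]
J_2(2) ⊕ J_2(2)

The characteristic polynomial is
  det(x·I − A) = x^4 - 8*x^3 + 24*x^2 - 32*x + 16 = (x - 2)^4

Eigenvalues and multiplicities (the geometric multiplicity of λ is n − rank(A − λI), which equals the number of Jordan blocks for λ):
  λ = 2: algebraic multiplicity = 4, geometric multiplicity = 2

Determining the block sizes for each eigenvalue:
  λ = 2: with am = 4 and gm = 2, the partition is not yet determined (e.g. several partitions of 4 into 2 parts exist). Let N = A − (2)·I. Computing rank(N^1) = 2, rank(N^2) = 0; the number of blocks of size ≥ j is rank(N^{j−1}) − rank(N^j), giving [2, 2]. So we have 2 block(s) of size 2 → block sizes [2, 2]

Assembling the blocks gives a Jordan form
J =
  [2, 1, 0, 0]
  [0, 2, 0, 0]
  [0, 0, 2, 1]
  [0, 0, 0, 2]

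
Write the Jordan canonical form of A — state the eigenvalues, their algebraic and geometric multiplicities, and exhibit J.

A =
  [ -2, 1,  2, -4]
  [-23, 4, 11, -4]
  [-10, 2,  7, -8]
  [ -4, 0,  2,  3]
J_3(3) ⊕ J_1(3)

The characteristic polynomial is
  det(x·I − A) = x^4 - 12*x^3 + 54*x^2 - 108*x + 81 = (x - 3)^4

Eigenvalues and multiplicities (the geometric multiplicity of λ is n − rank(A − λI), which equals the number of Jordan blocks for λ):
  λ = 3: algebraic multiplicity = 4, geometric multiplicity = 2

Determining the block sizes for each eigenvalue:
  λ = 3: with am = 4 and gm = 2, the partition is not yet determined (e.g. several partitions of 4 into 2 parts exist). Let N = A − (3)·I. Computing rank(N^1) = 2, rank(N^2) = 1, rank(N^3) = 0; the number of blocks of size ≥ j is rank(N^{j−1}) − rank(N^j), giving [2, 1, 1]. So we have 1 block(s) of size 3, 1 block(s) of size 1 → block sizes [3, 1]

Assembling the blocks gives a Jordan form
J =
  [3, 1, 0, 0]
  [0, 3, 1, 0]
  [0, 0, 3, 0]
  [0, 0, 0, 3]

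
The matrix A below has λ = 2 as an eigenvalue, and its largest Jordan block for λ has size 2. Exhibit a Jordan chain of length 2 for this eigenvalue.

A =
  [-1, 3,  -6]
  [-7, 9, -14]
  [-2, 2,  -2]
A Jordan chain for λ = 2 of length 2:
v_1 = (-3, -7, -2)ᵀ
v_2 = (1, 0, 0)ᵀ

Let N = A − (2)·I. We want v_2 with N^2 v_2 = 0 but N^1 v_2 ≠ 0; then v_{j-1} := N · v_j for j = 2, …, 2.

Pick v_2 = (1, 0, 0)ᵀ.
Then v_1 = N · v_2 = (-3, -7, -2)ᵀ.

Sanity check: (A − (2)·I) v_1 = (0, 0, 0)ᵀ = 0. ✓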